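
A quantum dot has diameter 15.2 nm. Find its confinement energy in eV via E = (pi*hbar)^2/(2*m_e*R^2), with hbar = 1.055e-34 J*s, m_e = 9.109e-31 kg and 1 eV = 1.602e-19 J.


Radius R = 15.2/2 = 7.6 nm = 7.6e-09 m
E = (pi * 1.055e-34)^2 / (2 * 9.109e-31 * (7.6e-09)^2)
E(J) = 1.04394e-21
E = E(J) / 1.602e-19 = 0.0065 eV

0.0065


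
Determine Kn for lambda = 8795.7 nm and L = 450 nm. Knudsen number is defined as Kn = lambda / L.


Knudsen number Kn = lambda / L
Kn = 8795.7 / 450
Kn = 19.546

19.546


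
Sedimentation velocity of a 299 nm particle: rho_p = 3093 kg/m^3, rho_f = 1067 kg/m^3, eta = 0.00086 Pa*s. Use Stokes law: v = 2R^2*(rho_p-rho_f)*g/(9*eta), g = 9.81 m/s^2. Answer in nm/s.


Radius R = 299/2 nm = 1.495e-07 m
Density difference = 3093 - 1067 = 2026 kg/m^3
v = 2 * R^2 * (rho_p - rho_f) * g / (9 * eta)
v = 2 * (1.495e-07)^2 * 2026 * 9.81 / (9 * 0.00086)
v = 1.14784e-07 m/s = 114.7836 nm/s

114.7836


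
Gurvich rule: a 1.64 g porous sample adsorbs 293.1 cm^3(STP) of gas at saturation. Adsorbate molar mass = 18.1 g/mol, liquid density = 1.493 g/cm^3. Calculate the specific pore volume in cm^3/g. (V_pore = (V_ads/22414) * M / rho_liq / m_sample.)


Moles adsorbed n = V_ads / 22414 = 293.1 / 22414 = 1.307665e-02 mol
Liquid volume V_liq = n * M / rho_liq = 1.307665e-02 * 18.1 / 1.493 = 0.15853 cm^3
Specific pore volume V_pore = V_liq / m_sample = 0.15853 / 1.64
V_pore = 0.0967 cm^3/g

0.0967


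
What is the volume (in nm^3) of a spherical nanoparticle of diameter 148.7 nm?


Radius r = 148.7/2 = 74.35 nm
Volume V = (4/3) * pi * r^3
V = (4/3) * pi * (74.35)^3
V = 1721597.12 nm^3

1721597.12


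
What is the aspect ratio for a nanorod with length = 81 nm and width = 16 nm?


Aspect ratio AR = length / diameter
AR = 81 / 16
AR = 5.06

5.06


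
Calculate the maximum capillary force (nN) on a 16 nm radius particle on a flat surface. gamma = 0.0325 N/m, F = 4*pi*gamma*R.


Convert radius: R = 16 nm = 1.6e-08 m
F = 4 * pi * gamma * R
F = 4 * pi * 0.0325 * 1.6e-08
F = 6.53451e-09 N = 6.5345 nN

6.5345


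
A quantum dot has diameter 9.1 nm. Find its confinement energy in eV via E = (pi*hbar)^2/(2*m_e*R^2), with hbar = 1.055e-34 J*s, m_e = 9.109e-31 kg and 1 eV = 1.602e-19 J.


Radius R = 9.1/2 = 4.55 nm = 4.55e-09 m
E = (pi * 1.055e-34)^2 / (2 * 9.109e-31 * (4.55e-09)^2)
E(J) = 2.9126e-21
E = E(J) / 1.602e-19 = 0.0182 eV

0.0182


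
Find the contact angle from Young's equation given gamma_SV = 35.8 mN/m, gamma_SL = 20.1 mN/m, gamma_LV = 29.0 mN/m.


cos(theta) = (gamma_SV - gamma_SL) / gamma_LV
cos(theta) = (35.8 - 20.1) / 29.0
cos(theta) = 0.541379
theta = arccos(0.541379) = 57.22 degrees

57.22


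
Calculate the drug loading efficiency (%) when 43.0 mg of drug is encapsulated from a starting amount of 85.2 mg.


Drug loading efficiency = (drug loaded / drug initial) * 100
DLE = 43.0 / 85.2 * 100
DLE = 0.5047 * 100
DLE = 50.47%

50.47


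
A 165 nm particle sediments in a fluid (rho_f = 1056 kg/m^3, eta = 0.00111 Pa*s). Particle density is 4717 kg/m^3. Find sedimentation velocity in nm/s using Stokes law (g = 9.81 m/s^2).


Radius R = 165/2 nm = 8.25e-08 m
Density difference = 4717 - 1056 = 3661 kg/m^3
v = 2 * R^2 * (rho_p - rho_f) * g / (9 * eta)
v = 2 * (8.25e-08)^2 * 3661 * 9.81 / (9 * 0.00111)
v = 4.89374e-08 m/s = 48.9374 nm/s

48.9374


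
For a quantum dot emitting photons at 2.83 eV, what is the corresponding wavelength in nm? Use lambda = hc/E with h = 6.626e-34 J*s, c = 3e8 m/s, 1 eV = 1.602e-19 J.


Convert energy: E = 2.83 eV = 2.83 * 1.602e-19 = 4.53366e-19 J
lambda = h*c / E = 6.626e-34 * 3e8 / 4.53366e-19
lambda = 4.38454e-07 m = 438.5 nm

438.5


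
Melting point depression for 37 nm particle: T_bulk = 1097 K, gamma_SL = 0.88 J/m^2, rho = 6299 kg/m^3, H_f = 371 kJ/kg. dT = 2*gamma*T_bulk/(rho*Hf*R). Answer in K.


Radius R = 37/2 = 18.5 nm = 1.85e-08 m
Convert H_f = 371 kJ/kg = 371000 J/kg
dT = 2 * gamma_SL * T_bulk / (rho * H_f * R)
dT = 2 * 0.88 * 1097 / (6299 * 371000 * 1.85e-08)
dT = 44.7 K

44.7


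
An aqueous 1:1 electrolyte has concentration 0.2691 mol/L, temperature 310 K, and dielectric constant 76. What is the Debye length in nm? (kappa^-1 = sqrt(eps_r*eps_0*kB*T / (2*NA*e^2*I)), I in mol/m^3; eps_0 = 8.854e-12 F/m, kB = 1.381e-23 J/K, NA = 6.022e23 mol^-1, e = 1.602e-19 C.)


Ionic strength I = 0.2691 * 1^2 * 1000 = 269.1 mol/m^3
kappa^-1 = sqrt(76 * 8.854e-12 * 1.381e-23 * 310 / (2 * 6.022e23 * (1.602e-19)^2 * 269.1))
kappa^-1 = 0.589 nm

0.589


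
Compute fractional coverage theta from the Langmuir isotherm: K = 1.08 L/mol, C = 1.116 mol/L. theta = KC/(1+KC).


Langmuir isotherm: theta = K*C / (1 + K*C)
K*C = 1.08 * 1.116 = 1.20528
theta = 1.20528 / (1 + 1.20528) = 1.20528 / 2.20528
theta = 0.5465

0.5465


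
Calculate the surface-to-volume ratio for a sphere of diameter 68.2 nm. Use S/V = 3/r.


Radius r = 68.2/2 = 34.1 nm
S/V = 3 / r = 3 / 34.1
S/V = 0.088 nm^-1

0.088


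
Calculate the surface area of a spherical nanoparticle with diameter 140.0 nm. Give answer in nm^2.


Radius r = 140.0/2 = 70 nm
Surface area SA = 4 * pi * r^2
SA = 4 * pi * (70)^2
SA = 61575.22 nm^2

61575.22


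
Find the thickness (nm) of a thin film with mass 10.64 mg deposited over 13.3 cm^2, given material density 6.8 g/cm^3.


Convert: m = 10.64 mg = 1.0640e-05 kg, A = 13.3 cm^2 = 1.3300e-03 m^2, rho = 6.8 g/cm^3 = 6800 kg/m^3
t = m / (A * rho)
t = 1.0640e-05 / (1.3300e-03 * 6800)
t = 1.1765e-06 m = 1176.5 nm

1176.5


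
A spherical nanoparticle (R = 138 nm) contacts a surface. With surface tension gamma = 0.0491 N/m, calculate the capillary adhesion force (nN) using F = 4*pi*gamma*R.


Convert radius: R = 138 nm = 1.38e-07 m
F = 4 * pi * gamma * R
F = 4 * pi * 0.0491 * 1.38e-07
F = 8.51472e-08 N = 85.1472 nN

85.1472


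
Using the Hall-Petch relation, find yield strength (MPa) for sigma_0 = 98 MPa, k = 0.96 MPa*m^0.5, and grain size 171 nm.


d = 171 nm = 1.71e-07 m
sqrt(d) = 0.0004135215
Hall-Petch contribution = k / sqrt(d) = 0.96 / 0.0004135215 = 2321.5 MPa
sigma = sigma_0 + k/sqrt(d) = 98 + 2321.5 = 2419.5 MPa

2419.5


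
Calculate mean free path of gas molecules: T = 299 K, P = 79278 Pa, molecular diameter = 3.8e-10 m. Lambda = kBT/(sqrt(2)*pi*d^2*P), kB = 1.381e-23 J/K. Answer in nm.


Mean free path: lambda = kB*T / (sqrt(2) * pi * d^2 * P)
lambda = 1.381e-23 * 299 / (sqrt(2) * pi * (3.8e-10)^2 * 79278)
lambda = 8.11858e-08 m
lambda = 81.19 nm

81.19


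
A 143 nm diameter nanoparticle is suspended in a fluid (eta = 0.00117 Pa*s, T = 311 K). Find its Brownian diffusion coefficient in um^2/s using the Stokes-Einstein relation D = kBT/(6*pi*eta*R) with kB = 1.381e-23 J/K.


Radius R = 143/2 = 71.5 nm = 7.15e-08 m
D = kB*T / (6*pi*eta*R)
D = 1.381e-23 * 311 / (6 * pi * 0.00117 * 7.15e-08)
D = 2.72371e-12 m^2/s = 2.724 um^2/s

2.724


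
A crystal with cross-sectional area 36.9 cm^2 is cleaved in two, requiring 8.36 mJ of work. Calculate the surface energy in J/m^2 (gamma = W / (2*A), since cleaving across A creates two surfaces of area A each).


Convert: A = 36.9 cm^2 = 0.00369 m^2, W = 8.36 mJ = 0.00836 J
Cleaving exposes two faces of area A, so total new surface = 2*A and gamma = W / (2*A)
gamma = 0.00836 / (2 * 0.00369)
gamma = 1.133 J/m^2

1.133


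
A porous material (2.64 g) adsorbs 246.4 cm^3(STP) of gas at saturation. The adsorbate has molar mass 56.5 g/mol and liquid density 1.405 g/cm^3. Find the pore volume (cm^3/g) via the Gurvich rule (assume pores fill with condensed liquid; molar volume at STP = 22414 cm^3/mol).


Moles adsorbed n = V_ads / 22414 = 246.4 / 22414 = 1.099313e-02 mol
Liquid volume V_liq = n * M / rho_liq = 1.099313e-02 * 56.5 / 1.405 = 0.44207 cm^3
Specific pore volume V_pore = V_liq / m_sample = 0.44207 / 2.64
V_pore = 0.1675 cm^3/g

0.1675


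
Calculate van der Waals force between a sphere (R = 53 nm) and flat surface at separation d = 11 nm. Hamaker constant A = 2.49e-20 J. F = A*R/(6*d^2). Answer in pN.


Convert to SI: R = 53 nm = 5.3e-08 m, d = 11 nm = 1.1e-08 m
F = A * R / (6 * d^2)
F = 2.49e-20 * 5.3e-08 / (6 * (1.1e-08)^2)
F = 1.81777e-12 N = 1.818 pN

1.818


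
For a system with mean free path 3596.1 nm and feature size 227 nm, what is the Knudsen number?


Knudsen number Kn = lambda / L
Kn = 3596.1 / 227
Kn = 15.8419

15.8419


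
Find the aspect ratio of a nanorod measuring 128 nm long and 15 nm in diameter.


Aspect ratio AR = length / diameter
AR = 128 / 15
AR = 8.53

8.53


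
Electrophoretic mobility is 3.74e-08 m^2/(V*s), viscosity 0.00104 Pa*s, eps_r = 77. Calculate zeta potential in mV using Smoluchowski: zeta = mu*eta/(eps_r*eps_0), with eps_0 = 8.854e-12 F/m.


Smoluchowski equation: zeta = mu * eta / (eps_r * eps_0)
zeta = 3.74e-08 * 0.00104 / (77 * 8.854e-12)
zeta = 0.057053 V = 57.05 mV

57.05


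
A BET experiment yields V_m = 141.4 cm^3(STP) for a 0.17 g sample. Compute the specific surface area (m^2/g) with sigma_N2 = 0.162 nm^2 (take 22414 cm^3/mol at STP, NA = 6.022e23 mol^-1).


Number of moles in monolayer = V_m / 22414 = 141.4 / 22414 = 0.00630856
Number of molecules = moles * NA = 0.00630856 * 6.022e23
SA = molecules * sigma / mass
SA = (141.4 / 22414) * 6.022e23 * 0.162e-18 / 0.17
SA = 3620.2 m^2/g

3620.2


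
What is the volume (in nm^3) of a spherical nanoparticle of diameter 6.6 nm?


Radius r = 6.6/2 = 3.3 nm
Volume V = (4/3) * pi * r^3
V = (4/3) * pi * (3.3)^3
V = 150.53 nm^3

150.53


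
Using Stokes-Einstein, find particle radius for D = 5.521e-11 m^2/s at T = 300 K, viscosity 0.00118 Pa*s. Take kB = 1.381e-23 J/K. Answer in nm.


Stokes-Einstein: R = kB*T / (6*pi*eta*D)
R = 1.381e-23 * 300 / (6 * pi * 0.00118 * 5.521e-11)
R = 3.37376e-09 m = 3.37 nm

3.37


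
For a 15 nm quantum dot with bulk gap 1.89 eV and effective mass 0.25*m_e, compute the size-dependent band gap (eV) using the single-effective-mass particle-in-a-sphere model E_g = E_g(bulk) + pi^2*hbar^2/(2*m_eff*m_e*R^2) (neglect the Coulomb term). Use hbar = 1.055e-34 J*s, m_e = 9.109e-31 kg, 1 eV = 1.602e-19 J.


Radius R = 15/2 nm = 7.5e-09 m
Confinement energy dE = pi^2 * hbar^2 / (2 * m_eff * m_e * R^2)
dE = pi^2 * (1.055e-34)^2 / (2 * 0.25 * 9.109e-31 * (7.5e-09)^2) J, divided by 1.602e-19 J/eV
dE = 0.0268 eV
Total band gap = E_g(bulk) + dE = 1.89 + 0.0268 = 1.9168 eV

1.9168


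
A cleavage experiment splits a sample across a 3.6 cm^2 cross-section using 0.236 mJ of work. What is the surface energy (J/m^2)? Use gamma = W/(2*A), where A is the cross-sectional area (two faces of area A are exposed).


Convert: A = 3.6 cm^2 = 0.00036 m^2, W = 0.236 mJ = 0.000236 J
Cleaving exposes two faces of area A, so total new surface = 2*A and gamma = W / (2*A)
gamma = 0.000236 / (2 * 0.00036)
gamma = 0.328 J/m^2

0.328


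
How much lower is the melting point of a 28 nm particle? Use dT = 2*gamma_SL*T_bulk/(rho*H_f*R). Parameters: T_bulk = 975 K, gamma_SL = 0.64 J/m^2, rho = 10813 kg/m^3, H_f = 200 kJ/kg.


Radius R = 28/2 = 14 nm = 1.4e-08 m
Convert H_f = 200 kJ/kg = 200000 J/kg
dT = 2 * gamma_SL * T_bulk / (rho * H_f * R)
dT = 2 * 0.64 * 975 / (10813 * 200000 * 1.4e-08)
dT = 41.2 K

41.2


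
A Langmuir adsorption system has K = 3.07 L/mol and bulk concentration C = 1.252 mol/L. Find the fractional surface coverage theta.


Langmuir isotherm: theta = K*C / (1 + K*C)
K*C = 3.07 * 1.252 = 3.84364
theta = 3.84364 / (1 + 3.84364) = 3.84364 / 4.84364
theta = 0.7935

0.7935


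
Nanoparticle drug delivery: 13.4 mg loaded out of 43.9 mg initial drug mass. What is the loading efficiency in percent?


Drug loading efficiency = (drug loaded / drug initial) * 100
DLE = 13.4 / 43.9 * 100
DLE = 0.3052 * 100
DLE = 30.52%

30.52


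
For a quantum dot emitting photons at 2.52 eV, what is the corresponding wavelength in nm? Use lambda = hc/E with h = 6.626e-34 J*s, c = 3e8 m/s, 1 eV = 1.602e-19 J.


Convert energy: E = 2.52 eV = 2.52 * 1.602e-19 = 4.03704e-19 J
lambda = h*c / E = 6.626e-34 * 3e8 / 4.03704e-19
lambda = 4.9239e-07 m = 492.4 nm

492.4


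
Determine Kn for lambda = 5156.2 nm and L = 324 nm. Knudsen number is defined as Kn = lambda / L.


Knudsen number Kn = lambda / L
Kn = 5156.2 / 324
Kn = 15.9142

15.9142


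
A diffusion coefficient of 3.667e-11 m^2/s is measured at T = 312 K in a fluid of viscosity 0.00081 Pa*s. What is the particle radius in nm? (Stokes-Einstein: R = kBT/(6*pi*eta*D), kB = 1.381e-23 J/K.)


Stokes-Einstein: R = kB*T / (6*pi*eta*D)
R = 1.381e-23 * 312 / (6 * pi * 0.00081 * 3.667e-11)
R = 7.69575e-09 m = 7.7 nm

7.7


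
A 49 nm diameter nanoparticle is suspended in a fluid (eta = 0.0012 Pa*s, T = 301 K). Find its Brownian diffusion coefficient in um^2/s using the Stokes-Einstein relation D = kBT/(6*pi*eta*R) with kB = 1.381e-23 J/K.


Radius R = 49/2 = 24.5 nm = 2.45e-08 m
D = kB*T / (6*pi*eta*R)
D = 1.381e-23 * 301 / (6 * pi * 0.0012 * 2.45e-08)
D = 7.50087e-12 m^2/s = 7.501 um^2/s

7.501


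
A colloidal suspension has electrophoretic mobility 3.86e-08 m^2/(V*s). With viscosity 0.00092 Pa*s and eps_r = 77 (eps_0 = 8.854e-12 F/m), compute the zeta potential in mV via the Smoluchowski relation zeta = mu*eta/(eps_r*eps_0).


Smoluchowski equation: zeta = mu * eta / (eps_r * eps_0)
zeta = 3.86e-08 * 0.00092 / (77 * 8.854e-12)
zeta = 0.052089 V = 52.09 mV

52.09


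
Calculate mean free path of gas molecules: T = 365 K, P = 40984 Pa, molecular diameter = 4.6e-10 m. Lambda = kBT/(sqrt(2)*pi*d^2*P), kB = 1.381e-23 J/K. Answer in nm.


Mean free path: lambda = kB*T / (sqrt(2) * pi * d^2 * P)
lambda = 1.381e-23 * 365 / (sqrt(2) * pi * (4.6e-10)^2 * 40984)
lambda = 1.30825e-07 m
lambda = 130.83 nm

130.83


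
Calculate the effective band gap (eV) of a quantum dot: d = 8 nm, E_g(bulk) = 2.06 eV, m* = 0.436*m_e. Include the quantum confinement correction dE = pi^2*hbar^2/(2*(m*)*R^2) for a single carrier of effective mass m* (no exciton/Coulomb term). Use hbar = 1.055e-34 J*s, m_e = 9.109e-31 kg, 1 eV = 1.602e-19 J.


Radius R = 8/2 nm = 4e-09 m
Confinement energy dE = pi^2 * hbar^2 / (2 * m_eff * m_e * R^2)
dE = pi^2 * (1.055e-34)^2 / (2 * 0.436 * 9.109e-31 * (4e-09)^2) J, divided by 1.602e-19 J/eV
dE = 0.054 eV
Total band gap = E_g(bulk) + dE = 2.06 + 0.054 = 2.114 eV

2.114


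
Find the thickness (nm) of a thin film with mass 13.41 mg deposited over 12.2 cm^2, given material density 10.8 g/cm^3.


Convert: m = 13.41 mg = 1.3410e-05 kg, A = 12.2 cm^2 = 1.2200e-03 m^2, rho = 10.8 g/cm^3 = 10800 kg/m^3
t = m / (A * rho)
t = 1.3410e-05 / (1.2200e-03 * 10800)
t = 1.0178e-06 m = 1017.8 nm

1017.8


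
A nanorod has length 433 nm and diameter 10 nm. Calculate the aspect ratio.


Aspect ratio AR = length / diameter
AR = 433 / 10
AR = 43.3

43.3


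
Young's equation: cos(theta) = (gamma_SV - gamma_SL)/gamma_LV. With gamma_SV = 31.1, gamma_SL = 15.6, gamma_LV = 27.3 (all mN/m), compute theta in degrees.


cos(theta) = (gamma_SV - gamma_SL) / gamma_LV
cos(theta) = (31.1 - 15.6) / 27.3
cos(theta) = 0.567766
theta = arccos(0.567766) = 55.41 degrees

55.41


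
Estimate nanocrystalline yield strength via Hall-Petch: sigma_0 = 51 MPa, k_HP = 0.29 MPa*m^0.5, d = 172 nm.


d = 172 nm = 1.72e-07 m
sqrt(d) = 0.0004147288
Hall-Petch contribution = k / sqrt(d) = 0.29 / 0.0004147288 = 699.3 MPa
sigma = sigma_0 + k/sqrt(d) = 51 + 699.3 = 750.3 MPa

750.3


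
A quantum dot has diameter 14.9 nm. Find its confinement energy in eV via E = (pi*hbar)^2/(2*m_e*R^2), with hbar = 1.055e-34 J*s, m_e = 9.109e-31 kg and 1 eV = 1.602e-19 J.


Radius R = 14.9/2 = 7.45 nm = 7.45e-09 m
E = (pi * 1.055e-34)^2 / (2 * 9.109e-31 * (7.45e-09)^2)
E(J) = 1.0864e-21
E = E(J) / 1.602e-19 = 0.0068 eV

0.0068


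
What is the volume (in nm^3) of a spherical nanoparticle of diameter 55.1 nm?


Radius r = 55.1/2 = 27.55 nm
Volume V = (4/3) * pi * r^3
V = (4/3) * pi * (27.55)^3
V = 87589.78 nm^3

87589.78


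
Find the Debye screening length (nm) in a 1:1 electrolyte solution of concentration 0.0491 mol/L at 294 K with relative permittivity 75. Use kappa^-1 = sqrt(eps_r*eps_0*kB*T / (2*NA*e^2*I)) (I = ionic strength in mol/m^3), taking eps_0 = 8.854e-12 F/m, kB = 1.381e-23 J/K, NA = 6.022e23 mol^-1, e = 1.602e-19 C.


Ionic strength I = 0.0491 * 1^2 * 1000 = 49.1 mol/m^3
kappa^-1 = sqrt(75 * 8.854e-12 * 1.381e-23 * 294 / (2 * 6.022e23 * (1.602e-19)^2 * 49.1))
kappa^-1 = 1.333 nm

1.333


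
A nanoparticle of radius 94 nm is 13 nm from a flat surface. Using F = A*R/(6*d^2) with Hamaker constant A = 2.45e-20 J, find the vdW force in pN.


Convert to SI: R = 94 nm = 9.4e-08 m, d = 13 nm = 1.3e-08 m
F = A * R / (6 * d^2)
F = 2.45e-20 * 9.4e-08 / (6 * (1.3e-08)^2)
F = 2.2712e-12 N = 2.271 pN

2.271


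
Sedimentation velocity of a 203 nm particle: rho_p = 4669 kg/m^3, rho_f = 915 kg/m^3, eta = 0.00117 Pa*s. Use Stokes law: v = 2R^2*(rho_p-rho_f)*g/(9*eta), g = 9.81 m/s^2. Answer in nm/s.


Radius R = 203/2 nm = 1.015e-07 m
Density difference = 4669 - 915 = 3754 kg/m^3
v = 2 * R^2 * (rho_p - rho_f) * g / (9 * eta)
v = 2 * (1.015e-07)^2 * 3754 * 9.81 / (9 * 0.00117)
v = 7.20605e-08 m/s = 72.0605 nm/s

72.0605


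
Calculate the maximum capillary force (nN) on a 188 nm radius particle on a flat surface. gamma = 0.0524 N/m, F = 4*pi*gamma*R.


Convert radius: R = 188 nm = 1.88e-07 m
F = 4 * pi * gamma * R
F = 4 * pi * 0.0524 * 1.88e-07
F = 1.23794e-07 N = 123.7938 nN

123.7938


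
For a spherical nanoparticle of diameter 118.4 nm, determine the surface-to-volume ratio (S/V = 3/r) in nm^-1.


Radius r = 118.4/2 = 59.2 nm
S/V = 3 / r = 3 / 59.2
S/V = 0.0507 nm^-1

0.0507


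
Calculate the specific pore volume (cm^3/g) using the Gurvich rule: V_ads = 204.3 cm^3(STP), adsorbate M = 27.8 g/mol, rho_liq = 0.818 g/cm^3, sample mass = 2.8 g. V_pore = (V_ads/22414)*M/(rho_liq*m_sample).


Moles adsorbed n = V_ads / 22414 = 204.3 / 22414 = 9.114839e-03 mol
Liquid volume V_liq = n * M / rho_liq = 9.114839e-03 * 27.8 / 0.818 = 0.30977 cm^3
Specific pore volume V_pore = V_liq / m_sample = 0.30977 / 2.8
V_pore = 0.1106 cm^3/g

0.1106


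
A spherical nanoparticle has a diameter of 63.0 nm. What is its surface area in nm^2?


Radius r = 63.0/2 = 31.5 nm
Surface area SA = 4 * pi * r^2
SA = 4 * pi * (31.5)^2
SA = 12468.98 nm^2

12468.98


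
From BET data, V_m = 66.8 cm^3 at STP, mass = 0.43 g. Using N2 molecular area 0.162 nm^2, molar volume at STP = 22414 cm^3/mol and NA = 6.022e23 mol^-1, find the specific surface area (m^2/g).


Number of moles in monolayer = V_m / 22414 = 66.8 / 22414 = 0.00298028
Number of molecules = moles * NA = 0.00298028 * 6.022e23
SA = molecules * sigma / mass
SA = (66.8 / 22414) * 6.022e23 * 0.162e-18 / 0.43
SA = 676.2 m^2/g

676.2


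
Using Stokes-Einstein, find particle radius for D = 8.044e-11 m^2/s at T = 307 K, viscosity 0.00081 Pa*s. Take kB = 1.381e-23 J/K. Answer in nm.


Stokes-Einstein: R = kB*T / (6*pi*eta*D)
R = 1.381e-23 * 307 / (6 * pi * 0.00081 * 8.044e-11)
R = 3.45202e-09 m = 3.45 nm

3.45


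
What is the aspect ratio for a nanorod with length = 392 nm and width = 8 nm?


Aspect ratio AR = length / diameter
AR = 392 / 8
AR = 49.0

49.0


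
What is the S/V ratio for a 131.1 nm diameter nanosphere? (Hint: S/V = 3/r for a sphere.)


Radius r = 131.1/2 = 65.55 nm
S/V = 3 / r = 3 / 65.55
S/V = 0.0458 nm^-1

0.0458


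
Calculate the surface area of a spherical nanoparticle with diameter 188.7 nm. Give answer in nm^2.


Radius r = 188.7/2 = 94.35 nm
Surface area SA = 4 * pi * r^2
SA = 4 * pi * (94.35)^2
SA = 111864.86 nm^2

111864.86


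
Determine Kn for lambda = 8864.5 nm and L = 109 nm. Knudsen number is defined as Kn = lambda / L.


Knudsen number Kn = lambda / L
Kn = 8864.5 / 109
Kn = 81.3257

81.3257


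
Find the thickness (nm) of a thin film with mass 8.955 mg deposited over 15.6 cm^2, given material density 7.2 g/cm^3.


Convert: m = 8.955 mg = 8.9550e-06 kg, A = 15.6 cm^2 = 1.5600e-03 m^2, rho = 7.2 g/cm^3 = 7200 kg/m^3
t = m / (A * rho)
t = 8.9550e-06 / (1.5600e-03 * 7200)
t = 7.9728e-07 m = 797.3 nm

797.3


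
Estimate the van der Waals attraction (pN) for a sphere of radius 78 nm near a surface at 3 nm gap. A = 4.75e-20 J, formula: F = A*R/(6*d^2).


Convert to SI: R = 78 nm = 7.8e-08 m, d = 3 nm = 3e-09 m
F = A * R / (6 * d^2)
F = 4.75e-20 * 7.8e-08 / (6 * (3e-09)^2)
F = 6.86111e-11 N = 68.611 pN

68.611


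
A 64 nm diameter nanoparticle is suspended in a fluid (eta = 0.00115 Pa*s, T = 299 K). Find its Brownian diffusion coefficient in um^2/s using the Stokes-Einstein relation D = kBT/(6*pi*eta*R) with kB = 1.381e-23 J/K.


Radius R = 64/2 = 32 nm = 3.2e-08 m
D = kB*T / (6*pi*eta*R)
D = 1.381e-23 * 299 / (6 * pi * 0.00115 * 3.2e-08)
D = 5.95273e-12 m^2/s = 5.953 um^2/s

5.953


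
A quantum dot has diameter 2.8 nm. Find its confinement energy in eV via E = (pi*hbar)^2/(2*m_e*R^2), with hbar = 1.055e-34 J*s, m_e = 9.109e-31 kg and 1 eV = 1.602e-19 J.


Radius R = 2.8/2 = 1.4 nm = 1.4e-09 m
E = (pi * 1.055e-34)^2 / (2 * 9.109e-31 * (1.4e-09)^2)
E(J) = 3.07644e-20
E = E(J) / 1.602e-19 = 0.192 eV

0.192


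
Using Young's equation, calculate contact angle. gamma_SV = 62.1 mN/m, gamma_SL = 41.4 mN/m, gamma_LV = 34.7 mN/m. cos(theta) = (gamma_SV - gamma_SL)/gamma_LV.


cos(theta) = (gamma_SV - gamma_SL) / gamma_LV
cos(theta) = (62.1 - 41.4) / 34.7
cos(theta) = 0.596542
theta = arccos(0.596542) = 53.38 degrees

53.38


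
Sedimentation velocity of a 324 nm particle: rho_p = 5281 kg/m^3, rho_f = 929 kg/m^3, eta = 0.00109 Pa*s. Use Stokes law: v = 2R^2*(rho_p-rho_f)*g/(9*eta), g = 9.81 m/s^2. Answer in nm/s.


Radius R = 324/2 nm = 1.62e-07 m
Density difference = 5281 - 929 = 4352 kg/m^3
v = 2 * R^2 * (rho_p - rho_f) * g / (9 * eta)
v = 2 * (1.62e-07)^2 * 4352 * 9.81 / (9 * 0.00109)
v = 2.28428e-07 m/s = 228.4278 nm/s

228.4278


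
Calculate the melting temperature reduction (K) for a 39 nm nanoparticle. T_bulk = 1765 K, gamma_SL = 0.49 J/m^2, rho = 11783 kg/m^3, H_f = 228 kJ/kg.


Radius R = 39/2 = 19.5 nm = 1.95e-08 m
Convert H_f = 228 kJ/kg = 228000 J/kg
dT = 2 * gamma_SL * T_bulk / (rho * H_f * R)
dT = 2 * 0.49 * 1765 / (11783 * 228000 * 1.95e-08)
dT = 33.0 K

33.0


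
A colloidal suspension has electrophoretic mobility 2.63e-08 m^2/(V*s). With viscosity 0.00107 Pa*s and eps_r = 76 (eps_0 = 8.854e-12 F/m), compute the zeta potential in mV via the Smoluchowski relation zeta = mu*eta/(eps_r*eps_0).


Smoluchowski equation: zeta = mu * eta / (eps_r * eps_0)
zeta = 2.63e-08 * 0.00107 / (76 * 8.854e-12)
zeta = 0.04182 V = 41.82 mV

41.82


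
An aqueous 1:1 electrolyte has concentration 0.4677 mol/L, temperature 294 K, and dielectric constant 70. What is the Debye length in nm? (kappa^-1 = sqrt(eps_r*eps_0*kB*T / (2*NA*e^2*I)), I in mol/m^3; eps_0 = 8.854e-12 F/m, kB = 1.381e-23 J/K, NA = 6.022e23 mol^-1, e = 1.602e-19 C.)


Ionic strength I = 0.4677 * 1^2 * 1000 = 467.7 mol/m^3
kappa^-1 = sqrt(70 * 8.854e-12 * 1.381e-23 * 294 / (2 * 6.022e23 * (1.602e-19)^2 * 467.7))
kappa^-1 = 0.417 nm

0.417


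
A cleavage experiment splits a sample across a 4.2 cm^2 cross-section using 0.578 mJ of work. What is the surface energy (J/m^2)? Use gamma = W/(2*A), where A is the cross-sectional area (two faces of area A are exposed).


Convert: A = 4.2 cm^2 = 0.00042 m^2, W = 0.578 mJ = 0.000578 J
Cleaving exposes two faces of area A, so total new surface = 2*A and gamma = W / (2*A)
gamma = 0.000578 / (2 * 0.00042)
gamma = 0.688 J/m^2

0.688


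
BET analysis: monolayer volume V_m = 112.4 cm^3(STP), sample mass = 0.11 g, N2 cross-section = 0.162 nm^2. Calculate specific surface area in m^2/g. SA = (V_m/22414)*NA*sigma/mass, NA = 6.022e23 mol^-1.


Number of moles in monolayer = V_m / 22414 = 112.4 / 22414 = 0.00501472
Number of molecules = moles * NA = 0.00501472 * 6.022e23
SA = molecules * sigma / mass
SA = (112.4 / 22414) * 6.022e23 * 0.162e-18 / 0.11
SA = 4447.4 m^2/g

4447.4


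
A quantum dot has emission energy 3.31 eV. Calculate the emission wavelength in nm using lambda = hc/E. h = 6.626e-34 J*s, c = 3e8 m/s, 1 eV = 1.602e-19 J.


Convert energy: E = 3.31 eV = 3.31 * 1.602e-19 = 5.30262e-19 J
lambda = h*c / E = 6.626e-34 * 3e8 / 5.30262e-19
lambda = 3.74871e-07 m = 374.9 nm

374.9


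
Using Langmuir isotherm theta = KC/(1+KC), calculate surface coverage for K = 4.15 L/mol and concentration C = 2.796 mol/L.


Langmuir isotherm: theta = K*C / (1 + K*C)
K*C = 4.15 * 2.796 = 11.6034
theta = 11.6034 / (1 + 11.6034) = 11.6034 / 12.6034
theta = 0.9207

0.9207


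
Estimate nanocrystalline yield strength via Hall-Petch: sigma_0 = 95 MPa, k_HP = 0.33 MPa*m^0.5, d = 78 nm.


d = 78 nm = 7.8e-08 m
sqrt(d) = 0.0002792848
Hall-Petch contribution = k / sqrt(d) = 0.33 / 0.0002792848 = 1181.6 MPa
sigma = sigma_0 + k/sqrt(d) = 95 + 1181.6 = 1276.6 MPa

1276.6


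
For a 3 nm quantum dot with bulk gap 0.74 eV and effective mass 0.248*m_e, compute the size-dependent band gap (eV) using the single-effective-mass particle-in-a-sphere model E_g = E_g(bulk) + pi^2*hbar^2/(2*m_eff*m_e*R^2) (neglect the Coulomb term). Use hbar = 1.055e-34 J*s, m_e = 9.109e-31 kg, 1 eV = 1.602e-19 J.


Radius R = 3/2 nm = 1.5e-09 m
Confinement energy dE = pi^2 * hbar^2 / (2 * m_eff * m_e * R^2)
dE = pi^2 * (1.055e-34)^2 / (2 * 0.248 * 9.109e-31 * (1.5e-09)^2) J, divided by 1.602e-19 J/eV
dE = 0.6745 eV
Total band gap = E_g(bulk) + dE = 0.74 + 0.6745 = 1.4145 eV

1.4145


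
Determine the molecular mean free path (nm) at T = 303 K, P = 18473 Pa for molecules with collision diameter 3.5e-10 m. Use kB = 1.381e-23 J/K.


Mean free path: lambda = kB*T / (sqrt(2) * pi * d^2 * P)
lambda = 1.381e-23 * 303 / (sqrt(2) * pi * (3.5e-10)^2 * 18473)
lambda = 4.16196e-07 m
lambda = 416.2 nm

416.2


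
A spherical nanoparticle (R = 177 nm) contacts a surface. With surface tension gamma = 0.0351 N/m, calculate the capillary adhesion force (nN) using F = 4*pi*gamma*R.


Convert radius: R = 177 nm = 1.77e-07 m
F = 4 * pi * gamma * R
F = 4 * pi * 0.0351 * 1.77e-07
F = 7.80711e-08 N = 78.0711 nN

78.0711


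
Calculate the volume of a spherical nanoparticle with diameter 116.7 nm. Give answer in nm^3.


Radius r = 116.7/2 = 58.35 nm
Volume V = (4/3) * pi * r^3
V = (4/3) * pi * (58.35)^3
V = 832168.34 nm^3

832168.34


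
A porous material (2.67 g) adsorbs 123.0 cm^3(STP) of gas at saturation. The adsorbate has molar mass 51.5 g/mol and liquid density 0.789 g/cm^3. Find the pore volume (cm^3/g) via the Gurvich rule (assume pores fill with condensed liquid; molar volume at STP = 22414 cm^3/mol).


Moles adsorbed n = V_ads / 22414 = 123.0 / 22414 = 5.487642e-03 mol
Liquid volume V_liq = n * M / rho_liq = 5.487642e-03 * 51.5 / 0.789 = 0.35819 cm^3
Specific pore volume V_pore = V_liq / m_sample = 0.35819 / 2.67
V_pore = 0.1342 cm^3/g

0.1342


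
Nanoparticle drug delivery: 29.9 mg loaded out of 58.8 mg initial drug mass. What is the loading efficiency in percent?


Drug loading efficiency = (drug loaded / drug initial) * 100
DLE = 29.9 / 58.8 * 100
DLE = 0.5085 * 100
DLE = 50.85%

50.85


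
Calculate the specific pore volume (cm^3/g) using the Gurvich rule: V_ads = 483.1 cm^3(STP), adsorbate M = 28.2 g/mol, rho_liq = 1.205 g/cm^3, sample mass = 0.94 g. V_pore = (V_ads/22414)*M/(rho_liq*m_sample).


Moles adsorbed n = V_ads / 22414 = 483.1 / 22414 = 2.155349e-02 mol
Liquid volume V_liq = n * M / rho_liq = 2.155349e-02 * 28.2 / 1.205 = 0.50441 cm^3
Specific pore volume V_pore = V_liq / m_sample = 0.50441 / 0.94
V_pore = 0.5366 cm^3/g

0.5366


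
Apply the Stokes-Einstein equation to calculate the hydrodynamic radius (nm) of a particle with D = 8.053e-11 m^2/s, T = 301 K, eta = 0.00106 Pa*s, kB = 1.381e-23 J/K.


Stokes-Einstein: R = kB*T / (6*pi*eta*D)
R = 1.381e-23 * 301 / (6 * pi * 0.00106 * 8.053e-11)
R = 2.58342e-09 m = 2.58 nm

2.58


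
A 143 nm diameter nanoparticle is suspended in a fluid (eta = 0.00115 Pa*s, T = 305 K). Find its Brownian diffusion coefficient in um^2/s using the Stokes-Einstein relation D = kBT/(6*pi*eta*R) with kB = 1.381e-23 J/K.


Radius R = 143/2 = 71.5 nm = 7.15e-08 m
D = kB*T / (6*pi*eta*R)
D = 1.381e-23 * 305 / (6 * pi * 0.00115 * 7.15e-08)
D = 2.71762e-12 m^2/s = 2.718 um^2/s

2.718


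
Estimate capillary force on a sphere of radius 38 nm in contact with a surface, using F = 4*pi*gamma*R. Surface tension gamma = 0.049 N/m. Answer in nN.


Convert radius: R = 38 nm = 3.8e-08 m
F = 4 * pi * gamma * R
F = 4 * pi * 0.049 * 3.8e-08
F = 2.33986e-08 N = 23.3986 nN

23.3986


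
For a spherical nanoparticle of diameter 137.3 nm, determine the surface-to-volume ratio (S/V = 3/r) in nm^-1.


Radius r = 137.3/2 = 68.65 nm
S/V = 3 / r = 3 / 68.65
S/V = 0.0437 nm^-1

0.0437


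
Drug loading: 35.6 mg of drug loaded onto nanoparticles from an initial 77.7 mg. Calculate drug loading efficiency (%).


Drug loading efficiency = (drug loaded / drug initial) * 100
DLE = 35.6 / 77.7 * 100
DLE = 0.4582 * 100
DLE = 45.82%

45.82


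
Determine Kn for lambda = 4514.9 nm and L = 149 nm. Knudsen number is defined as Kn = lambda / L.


Knudsen number Kn = lambda / L
Kn = 4514.9 / 149
Kn = 30.3013

30.3013


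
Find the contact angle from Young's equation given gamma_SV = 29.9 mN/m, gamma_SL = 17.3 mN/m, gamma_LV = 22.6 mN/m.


cos(theta) = (gamma_SV - gamma_SL) / gamma_LV
cos(theta) = (29.9 - 17.3) / 22.6
cos(theta) = 0.557522
theta = arccos(0.557522) = 56.12 degrees

56.12


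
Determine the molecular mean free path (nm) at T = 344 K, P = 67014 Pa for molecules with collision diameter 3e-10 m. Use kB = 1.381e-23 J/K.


Mean free path: lambda = kB*T / (sqrt(2) * pi * d^2 * P)
lambda = 1.381e-23 * 344 / (sqrt(2) * pi * (3e-10)^2 * 67014)
lambda = 1.77288e-07 m
lambda = 177.29 nm

177.29


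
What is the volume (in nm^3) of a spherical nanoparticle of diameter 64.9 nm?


Radius r = 64.9/2 = 32.45 nm
Volume V = (4/3) * pi * r^3
V = (4/3) * pi * (32.45)^3
V = 143130.67 nm^3

143130.67


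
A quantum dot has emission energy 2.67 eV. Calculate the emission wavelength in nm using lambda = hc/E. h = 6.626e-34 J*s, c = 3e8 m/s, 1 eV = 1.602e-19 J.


Convert energy: E = 2.67 eV = 2.67 * 1.602e-19 = 4.27734e-19 J
lambda = h*c / E = 6.626e-34 * 3e8 / 4.27734e-19
lambda = 4.64728e-07 m = 464.7 nm

464.7


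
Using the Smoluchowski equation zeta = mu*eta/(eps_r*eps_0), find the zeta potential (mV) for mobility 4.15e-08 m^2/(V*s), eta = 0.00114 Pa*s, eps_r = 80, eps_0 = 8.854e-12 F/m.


Smoluchowski equation: zeta = mu * eta / (eps_r * eps_0)
zeta = 4.15e-08 * 0.00114 / (80 * 8.854e-12)
zeta = 0.066792 V = 66.79 mV

66.79


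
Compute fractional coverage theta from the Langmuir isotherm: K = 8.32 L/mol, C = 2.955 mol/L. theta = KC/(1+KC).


Langmuir isotherm: theta = K*C / (1 + K*C)
K*C = 8.32 * 2.955 = 24.5856
theta = 24.5856 / (1 + 24.5856) = 24.5856 / 25.5856
theta = 0.9609

0.9609


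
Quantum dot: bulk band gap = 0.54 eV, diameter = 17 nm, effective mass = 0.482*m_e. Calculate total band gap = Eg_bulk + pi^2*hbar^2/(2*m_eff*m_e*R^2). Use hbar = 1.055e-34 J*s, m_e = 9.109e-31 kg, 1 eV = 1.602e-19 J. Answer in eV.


Radius R = 17/2 nm = 8.5e-09 m
Confinement energy dE = pi^2 * hbar^2 / (2 * m_eff * m_e * R^2)
dE = pi^2 * (1.055e-34)^2 / (2 * 0.482 * 9.109e-31 * (8.5e-09)^2) J, divided by 1.602e-19 J/eV
dE = 0.0108 eV
Total band gap = E_g(bulk) + dE = 0.54 + 0.0108 = 0.5508 eV

0.5508


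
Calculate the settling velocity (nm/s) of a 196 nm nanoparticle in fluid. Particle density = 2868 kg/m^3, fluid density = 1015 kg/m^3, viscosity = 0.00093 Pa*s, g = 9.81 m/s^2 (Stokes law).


Radius R = 196/2 nm = 9.8e-08 m
Density difference = 2868 - 1015 = 1853 kg/m^3
v = 2 * R^2 * (rho_p - rho_f) * g / (9 * eta)
v = 2 * (9.8e-08)^2 * 1853 * 9.81 / (9 * 0.00093)
v = 4.17159e-08 m/s = 41.7159 nm/s

41.7159


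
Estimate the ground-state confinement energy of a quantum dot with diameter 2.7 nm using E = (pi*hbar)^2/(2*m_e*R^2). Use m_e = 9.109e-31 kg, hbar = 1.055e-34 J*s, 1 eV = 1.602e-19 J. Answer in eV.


Radius R = 2.7/2 = 1.35 nm = 1.35e-09 m
E = (pi * 1.055e-34)^2 / (2 * 9.109e-31 * (1.35e-09)^2)
E(J) = 3.30854e-20
E = E(J) / 1.602e-19 = 0.2065 eV

0.2065


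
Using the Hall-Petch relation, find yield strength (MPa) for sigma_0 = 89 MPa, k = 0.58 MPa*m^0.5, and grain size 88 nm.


d = 88 nm = 8.8e-08 m
sqrt(d) = 0.0002966479
Hall-Petch contribution = k / sqrt(d) = 0.58 / 0.0002966479 = 1955.2 MPa
sigma = sigma_0 + k/sqrt(d) = 89 + 1955.2 = 2044.2 MPa

2044.2


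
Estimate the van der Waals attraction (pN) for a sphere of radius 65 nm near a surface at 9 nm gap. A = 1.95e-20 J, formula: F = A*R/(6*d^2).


Convert to SI: R = 65 nm = 6.5e-08 m, d = 9 nm = 9e-09 m
F = A * R / (6 * d^2)
F = 1.95e-20 * 6.5e-08 / (6 * (9e-09)^2)
F = 2.60802e-12 N = 2.608 pN

2.608


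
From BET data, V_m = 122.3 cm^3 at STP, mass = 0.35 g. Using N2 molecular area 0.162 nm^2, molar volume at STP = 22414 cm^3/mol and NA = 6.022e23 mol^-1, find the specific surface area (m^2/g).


Number of moles in monolayer = V_m / 22414 = 122.3 / 22414 = 0.00545641
Number of molecules = moles * NA = 0.00545641 * 6.022e23
SA = molecules * sigma / mass
SA = (122.3 / 22414) * 6.022e23 * 0.162e-18 / 0.35
SA = 1520.9 m^2/g

1520.9


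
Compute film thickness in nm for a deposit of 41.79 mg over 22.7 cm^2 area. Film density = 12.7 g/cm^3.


Convert: m = 41.79 mg = 4.1790e-05 kg, A = 22.7 cm^2 = 2.2700e-03 m^2, rho = 12.7 g/cm^3 = 12700 kg/m^3
t = m / (A * rho)
t = 4.1790e-05 / (2.2700e-03 * 12700)
t = 1.4496e-06 m = 1449.6 nm

1449.6


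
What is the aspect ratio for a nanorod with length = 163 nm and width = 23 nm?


Aspect ratio AR = length / diameter
AR = 163 / 23
AR = 7.09

7.09


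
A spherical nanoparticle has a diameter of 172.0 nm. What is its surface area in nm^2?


Radius r = 172.0/2 = 86 nm
Surface area SA = 4 * pi * r^2
SA = 4 * pi * (86)^2
SA = 92940.88 nm^2

92940.88


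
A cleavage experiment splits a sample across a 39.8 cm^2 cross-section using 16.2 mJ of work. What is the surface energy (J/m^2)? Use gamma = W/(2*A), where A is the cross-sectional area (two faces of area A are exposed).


Convert: A = 39.8 cm^2 = 0.00398 m^2, W = 16.2 mJ = 0.0162 J
Cleaving exposes two faces of area A, so total new surface = 2*A and gamma = W / (2*A)
gamma = 0.0162 / (2 * 0.00398)
gamma = 2.035 J/m^2

2.035


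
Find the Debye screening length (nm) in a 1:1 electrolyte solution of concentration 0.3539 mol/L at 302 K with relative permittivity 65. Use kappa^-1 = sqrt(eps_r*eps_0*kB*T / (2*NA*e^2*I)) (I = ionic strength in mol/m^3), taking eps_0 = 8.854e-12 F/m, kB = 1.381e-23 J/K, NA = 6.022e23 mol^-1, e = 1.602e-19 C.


Ionic strength I = 0.3539 * 1^2 * 1000 = 353.9 mol/m^3
kappa^-1 = sqrt(65 * 8.854e-12 * 1.381e-23 * 302 / (2 * 6.022e23 * (1.602e-19)^2 * 353.9))
kappa^-1 = 0.468 nm

0.468


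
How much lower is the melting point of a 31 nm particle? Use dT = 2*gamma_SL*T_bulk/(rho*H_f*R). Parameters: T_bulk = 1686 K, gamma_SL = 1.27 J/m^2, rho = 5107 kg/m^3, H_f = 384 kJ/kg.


Radius R = 31/2 = 15.5 nm = 1.55e-08 m
Convert H_f = 384 kJ/kg = 384000 J/kg
dT = 2 * gamma_SL * T_bulk / (rho * H_f * R)
dT = 2 * 1.27 * 1686 / (5107 * 384000 * 1.55e-08)
dT = 140.9 K

140.9


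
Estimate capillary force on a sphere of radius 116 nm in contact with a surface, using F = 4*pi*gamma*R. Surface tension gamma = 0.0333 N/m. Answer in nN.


Convert radius: R = 116 nm = 1.16e-07 m
F = 4 * pi * gamma * R
F = 4 * pi * 0.0333 * 1.16e-07
F = 4.85414e-08 N = 48.5414 nN

48.5414


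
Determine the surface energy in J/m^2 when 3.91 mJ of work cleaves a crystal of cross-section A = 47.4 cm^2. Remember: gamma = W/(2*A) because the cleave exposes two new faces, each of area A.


Convert: A = 47.4 cm^2 = 0.00474 m^2, W = 3.91 mJ = 0.00391 J
Cleaving exposes two faces of area A, so total new surface = 2*A and gamma = W / (2*A)
gamma = 0.00391 / (2 * 0.00474)
gamma = 0.412 J/m^2

0.412


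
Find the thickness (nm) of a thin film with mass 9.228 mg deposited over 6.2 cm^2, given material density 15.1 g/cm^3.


Convert: m = 9.228 mg = 9.2280e-06 kg, A = 6.2 cm^2 = 6.2000e-04 m^2, rho = 15.1 g/cm^3 = 15100 kg/m^3
t = m / (A * rho)
t = 9.2280e-06 / (6.2000e-04 * 15100)
t = 9.8569e-07 m = 985.7 nm

985.7


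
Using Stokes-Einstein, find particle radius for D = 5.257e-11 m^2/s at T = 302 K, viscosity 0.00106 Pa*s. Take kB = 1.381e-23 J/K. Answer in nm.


Stokes-Einstein: R = kB*T / (6*pi*eta*D)
R = 1.381e-23 * 302 / (6 * pi * 0.00106 * 5.257e-11)
R = 3.9706e-09 m = 3.97 nm

3.97


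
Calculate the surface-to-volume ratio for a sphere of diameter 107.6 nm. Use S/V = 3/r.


Radius r = 107.6/2 = 53.8 nm
S/V = 3 / r = 3 / 53.8
S/V = 0.0558 nm^-1

0.0558


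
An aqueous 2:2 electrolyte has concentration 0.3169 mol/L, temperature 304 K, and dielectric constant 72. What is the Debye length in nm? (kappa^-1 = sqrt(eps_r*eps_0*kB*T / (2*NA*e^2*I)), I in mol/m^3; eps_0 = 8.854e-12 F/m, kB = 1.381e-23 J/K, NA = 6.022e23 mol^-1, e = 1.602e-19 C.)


Ionic strength I = 0.3169 * 2^2 * 1000 = 1267.6 mol/m^3
kappa^-1 = sqrt(72 * 8.854e-12 * 1.381e-23 * 304 / (2 * 6.022e23 * (1.602e-19)^2 * 1267.6))
kappa^-1 = 0.261 nm

0.261


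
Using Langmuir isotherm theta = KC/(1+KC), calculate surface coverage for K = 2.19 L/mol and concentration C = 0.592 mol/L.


Langmuir isotherm: theta = K*C / (1 + K*C)
K*C = 2.19 * 0.592 = 1.29648
theta = 1.29648 / (1 + 1.29648) = 1.29648 / 2.29648
theta = 0.5646

0.5646


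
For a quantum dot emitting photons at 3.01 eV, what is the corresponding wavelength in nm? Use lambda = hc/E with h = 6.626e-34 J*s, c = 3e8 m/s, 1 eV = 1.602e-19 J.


Convert energy: E = 3.01 eV = 3.01 * 1.602e-19 = 4.82202e-19 J
lambda = h*c / E = 6.626e-34 * 3e8 / 4.82202e-19
lambda = 4.12234e-07 m = 412.2 nm

412.2


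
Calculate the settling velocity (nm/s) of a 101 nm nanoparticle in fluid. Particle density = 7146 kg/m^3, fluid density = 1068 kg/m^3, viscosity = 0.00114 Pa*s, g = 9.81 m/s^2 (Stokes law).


Radius R = 101/2 nm = 5.05e-08 m
Density difference = 7146 - 1068 = 6078 kg/m^3
v = 2 * R^2 * (rho_p - rho_f) * g / (9 * eta)
v = 2 * (5.05e-08)^2 * 6078 * 9.81 / (9 * 0.00114)
v = 2.96412e-08 m/s = 29.6412 nm/s

29.6412


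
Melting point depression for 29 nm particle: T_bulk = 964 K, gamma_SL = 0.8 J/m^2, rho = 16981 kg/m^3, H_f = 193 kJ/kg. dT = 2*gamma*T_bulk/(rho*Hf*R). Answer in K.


Radius R = 29/2 = 14.5 nm = 1.45e-08 m
Convert H_f = 193 kJ/kg = 193000 J/kg
dT = 2 * gamma_SL * T_bulk / (rho * H_f * R)
dT = 2 * 0.8 * 964 / (16981 * 193000 * 1.45e-08)
dT = 32.5 K

32.5


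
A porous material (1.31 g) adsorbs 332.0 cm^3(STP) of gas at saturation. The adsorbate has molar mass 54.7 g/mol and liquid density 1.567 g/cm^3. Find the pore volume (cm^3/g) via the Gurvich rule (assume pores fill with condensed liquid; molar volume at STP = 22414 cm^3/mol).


Moles adsorbed n = V_ads / 22414 = 332.0 / 22414 = 1.481217e-02 mol
Liquid volume V_liq = n * M / rho_liq = 1.481217e-02 * 54.7 / 1.567 = 0.51706 cm^3
Specific pore volume V_pore = V_liq / m_sample = 0.51706 / 1.31
V_pore = 0.3947 cm^3/g

0.3947


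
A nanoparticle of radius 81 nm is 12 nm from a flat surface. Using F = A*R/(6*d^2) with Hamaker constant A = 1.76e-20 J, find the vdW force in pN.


Convert to SI: R = 81 nm = 8.1e-08 m, d = 12 nm = 1.2e-08 m
F = A * R / (6 * d^2)
F = 1.76e-20 * 8.1e-08 / (6 * (1.2e-08)^2)
F = 1.65e-12 N = 1.65 pN

1.65


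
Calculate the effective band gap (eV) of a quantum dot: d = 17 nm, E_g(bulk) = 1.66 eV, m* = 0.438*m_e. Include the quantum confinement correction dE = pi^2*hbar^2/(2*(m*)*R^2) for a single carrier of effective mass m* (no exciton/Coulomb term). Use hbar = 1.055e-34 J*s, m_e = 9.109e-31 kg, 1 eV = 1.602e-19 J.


Radius R = 17/2 nm = 8.5e-09 m
Confinement energy dE = pi^2 * hbar^2 / (2 * m_eff * m_e * R^2)
dE = pi^2 * (1.055e-34)^2 / (2 * 0.438 * 9.109e-31 * (8.5e-09)^2) J, divided by 1.602e-19 J/eV
dE = 0.0119 eV
Total band gap = E_g(bulk) + dE = 1.66 + 0.0119 = 1.6719 eV

1.6719
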